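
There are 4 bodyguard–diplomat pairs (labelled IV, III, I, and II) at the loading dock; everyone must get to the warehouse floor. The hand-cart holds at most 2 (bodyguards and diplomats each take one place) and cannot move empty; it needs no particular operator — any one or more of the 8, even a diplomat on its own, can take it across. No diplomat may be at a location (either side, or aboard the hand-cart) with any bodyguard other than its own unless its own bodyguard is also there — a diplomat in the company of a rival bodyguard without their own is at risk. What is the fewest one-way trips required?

Following every safe sequence of crossings from the start, the most of the 8 that can be at the warehouse floor as the hand-cart arrives there on crossings 1, 3, 5 is 2, 3, 4 respectively; the best ever achieved is 4 of 8.
From crossing 7 on, no configuration arises that was not already reachable earlier: only 44 distinct safe configurations (who is on which side, and where the hand-cart is) can ever be reached, none of them has everyone across, and every continuation just revisits them. So no valid plan exists.

impossible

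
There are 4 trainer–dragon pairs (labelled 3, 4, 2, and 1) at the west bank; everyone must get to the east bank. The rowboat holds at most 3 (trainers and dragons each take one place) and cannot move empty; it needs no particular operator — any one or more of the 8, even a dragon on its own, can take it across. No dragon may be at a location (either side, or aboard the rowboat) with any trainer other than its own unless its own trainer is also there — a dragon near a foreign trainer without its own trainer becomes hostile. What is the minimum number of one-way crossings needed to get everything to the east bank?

Counting alone: each trip to the east bank takes at most 3 across and each return brings at least 1 back, so after t trips out (and t−1 returns) at most 3t − (t−1) of the 8 are across; that first reaches 8 at t = 4, so at least 7 crossings are needed.
The safety rule pushes this higher. Following every safe sequence of crossings, the most of the 8 that can be at the east bank as the rowboat arrives there on crossing 7 is 7 — never all 8.
So no plan with fewer than 9 crossings exists, and this one achieves 9:
1. dragon 3 and trainer 3 cross → the east bank.
2. trainer 3 crosses ← the west bank.
3. dragon 4, trainer 3, and trainer 4 cross → the east bank.
4. dragon 3 and trainer 3 cross ← the west bank.
5. trainer 1, trainer 2, and trainer 3 cross → the east bank.
6. dragon 4 crosses ← the west bank.
7. dragon 3 and dragon 4 cross → the east bank.
8. dragon 3 crosses ← the west bank.
9. dragon 1, dragon 2, and dragon 3 cross → the east bank.

9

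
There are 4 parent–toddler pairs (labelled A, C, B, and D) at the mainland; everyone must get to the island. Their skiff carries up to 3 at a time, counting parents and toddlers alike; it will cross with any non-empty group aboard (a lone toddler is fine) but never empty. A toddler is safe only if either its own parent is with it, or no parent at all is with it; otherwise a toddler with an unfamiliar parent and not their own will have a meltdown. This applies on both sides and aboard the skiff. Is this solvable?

Yes

1. parent A and toddler A cross → the island.
2. parent A crosses ← the mainland.
3. parent A, parent C, and toddler C cross → the island.
4. parent A and toddler A cross ← the mainland.
5. parent A, parent B, and parent D cross → the island.
6. toddler C crosses ← the mainland.
7. toddler A and toddler C cross → the island.
8. toddler A crosses ← the mainland.
9. toddler A, toddler B, and toddler D cross → the island.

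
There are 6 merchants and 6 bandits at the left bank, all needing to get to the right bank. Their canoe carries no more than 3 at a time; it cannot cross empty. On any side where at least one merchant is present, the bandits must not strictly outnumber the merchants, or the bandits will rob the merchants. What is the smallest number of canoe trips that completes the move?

Following every safe sequence of crossings from the start, the most of the 12 that can be at the right bank as the canoe arrives there on crossings 1, 3, 5 is 3, 5, 6 respectively; the best ever achieved is 6 of 12.
From crossing 7 on, no configuration arises that was not already reachable earlier: only 17 distinct safe configurations (who is on which side, and where the canoe is) can ever be reached, none of them has everyone across, and every continuation just revisits them. They are: 0 merchants + 0 bandits across (canoe back at the start); 0 merchants + 1 bandit across (canoe there); 0 merchants + 1 bandit across (canoe back at the start); 0 merchants + 2 bandits across (canoe there); 0 merchants + 2 bandits across (canoe back at the start); 0 merchants + 3 bandits across (canoe there); 0 merchants + 3 bandits across (canoe back at the start); 0 merchants + 4 bandits across (canoe there); 0 merchants + 4 bandits across (canoe back at the start); 0 merchants + 5 bandits across (canoe there); 0 merchants + 5 bandits across (canoe back at the start); 0 merchants + 6 bandits across (canoe there); 1 merchant + 1 bandit across (canoe there); 1 merchant + 1 bandit across (canoe back at the start); 2 merchants + 2 bandits across (canoe there); 2 merchants + 2 bandits across (canoe back at the start); 3 merchants + 3 bandits across (canoe there). So no valid plan exists.

impossible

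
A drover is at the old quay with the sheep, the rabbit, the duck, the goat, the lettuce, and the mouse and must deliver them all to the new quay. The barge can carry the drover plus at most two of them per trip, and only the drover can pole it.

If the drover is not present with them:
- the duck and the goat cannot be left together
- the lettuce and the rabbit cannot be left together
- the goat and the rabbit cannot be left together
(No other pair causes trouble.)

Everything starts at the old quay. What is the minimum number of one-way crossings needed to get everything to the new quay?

Counting alone: the drover can take at most 2 across per trip to the new quay, so moving all 6 needs at least 3 loaded trips out, with a return between consecutive ones — at least 5 crossings.
The plan below uses exactly 5 crossings, so it is optimal:
1. Drover goes to the new quay with the duck and the rabbit.
2. Drover goes back to the old quay alone.
3. Drover goes to the new quay with the mouse and the sheep.
4. Drover goes back to the old quay alone.
5. Drover goes to the new quay with the goat and the lettuce.

5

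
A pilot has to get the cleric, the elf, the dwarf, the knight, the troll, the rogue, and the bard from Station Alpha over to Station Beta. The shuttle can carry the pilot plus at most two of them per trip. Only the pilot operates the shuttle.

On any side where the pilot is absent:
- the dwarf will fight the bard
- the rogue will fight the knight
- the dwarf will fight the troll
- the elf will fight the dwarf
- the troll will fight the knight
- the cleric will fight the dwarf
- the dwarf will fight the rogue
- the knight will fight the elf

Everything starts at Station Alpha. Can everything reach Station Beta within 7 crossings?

Counting alone: the pilot can take at most 2 across per trip to Station Beta, so moving all 7 needs at least 4 loaded trips out, with a return between consecutive ones — at least 7 crossings.
The safety rule pushes this higher. Following every safe sequence of crossings, the most of the 7 that can be at Station Beta as the shuttle arrives there on crossing 7 is 5 — never all 7.
So the move cannot be finished within 7 crossings. (The shortest complete plan takes 9:)
1. Pilot goes to Station Beta with the dwarf and the knight.  [Station Alpha: the bard, the cleric, the elf, the rogue, the troll | Station Beta: the dwarf, the knight]
2. Pilot goes back to Station Alpha alone.  [Station Alpha: the bard, the cleric, the elf, the rogue, the troll | Station Beta: the dwarf, the knight]
3. Pilot goes to Station Beta with the bard and the cleric.  [Station Alpha: the elf, the rogue, the troll | Station Beta: the bard, the cleric, the dwarf, the knight]
4. Pilot goes back to Station Alpha with the dwarf.  [Station Alpha: the dwarf, the elf, the rogue, the troll | Station Beta: the bard, the cleric, the knight]
5. Pilot goes to Station Beta with the dwarf and the elf.  [Station Alpha: the rogue, the troll | Station Beta: the bard, the cleric, the dwarf, the elf, the knight]
6. Pilot goes back to Station Alpha with the dwarf and the knight.  [Station Alpha: the dwarf, the knight, the rogue, the troll | Station Beta: the bard, the cleric, the elf]
7. Pilot goes to Station Beta with the rogue and the troll.  [Station Alpha: the dwarf, the knight | Station Beta: the bard, the cleric, the elf, the rogue, the troll]
8. Pilot goes back to Station Alpha alone.  [Station Alpha: the dwarf, the knight | Station Beta: the bard, the cleric, the elf, the rogue, the troll]
9. Pilot goes to Station Beta with the dwarf and the knight.  [Station Alpha: — | Station Beta: the bard, the cleric, the dwarf, the elf, the knight, the rogue, the troll]

No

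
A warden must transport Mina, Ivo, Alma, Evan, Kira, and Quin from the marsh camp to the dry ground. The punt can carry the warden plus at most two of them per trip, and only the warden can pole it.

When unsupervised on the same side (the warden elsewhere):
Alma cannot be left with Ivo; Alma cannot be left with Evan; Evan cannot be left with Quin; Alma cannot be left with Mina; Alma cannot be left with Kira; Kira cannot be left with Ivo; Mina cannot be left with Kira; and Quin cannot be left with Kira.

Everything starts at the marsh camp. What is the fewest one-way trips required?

impossible

Whatever the first load, the items left behind include a forbidden pair without the warden. No opening move is safe, so no plan exists.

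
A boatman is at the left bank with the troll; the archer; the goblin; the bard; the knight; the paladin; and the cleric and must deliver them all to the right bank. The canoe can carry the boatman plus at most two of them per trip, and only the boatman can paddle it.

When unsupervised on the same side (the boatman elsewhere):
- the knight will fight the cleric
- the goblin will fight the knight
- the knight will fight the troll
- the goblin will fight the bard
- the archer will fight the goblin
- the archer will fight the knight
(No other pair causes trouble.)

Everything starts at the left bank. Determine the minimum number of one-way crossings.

Counting alone: the boatman can take at most 2 across per trip to the right bank, so moving all 7 needs at least 4 loaded trips out, with a return between consecutive ones — at least 7 crossings.
The safety rule pushes this higher. Following every safe sequence of crossings, the most of the 7 that can be at the right bank as the canoe arrives there on crossings 7, 9 is 5, 6 respectively — never all 7.
So no plan with fewer than 11 crossings exists, and this one achieves 11:
1. Boatman goes to the right bank with the goblin and the knight.  [the left bank: the archer, the bard, the cleric, the paladin, the troll | the right bank: the goblin, the knight]
2. Boatman goes back to the left bank with the goblin.  [the left bank: the archer, the bard, the cleric, the goblin, the paladin, the troll | the right bank: the knight]
3. Boatman goes to the right bank with the goblin and the troll.  [the left bank: the archer, the bard, the cleric, the paladin | the right bank: the goblin, the knight, the troll]
4. Boatman goes back to the left bank with the knight.  [the left bank: the archer, the bard, the cleric, the knight, the paladin | the right bank: the goblin, the troll]
5. Boatman goes to the right bank with the archer and the cleric.  [the left bank: the bard, the knight, the paladin | the right bank: the archer, the cleric, the goblin, the troll]
6. Boatman goes back to the left bank with the archer.  [the left bank: the archer, the bard, the knight, the paladin | the right bank: the cleric, the goblin, the troll]
7. Boatman goes to the right bank with the archer and the bard.  [the left bank: the knight, the paladin | the right bank: the archer, the bard, the cleric, the goblin, the troll]
8. Boatman goes back to the left bank with the goblin.  [the left bank: the goblin, the knight, the paladin | the right bank: the archer, the bard, the cleric, the troll]
9. Boatman goes to the right bank with the goblin and the paladin.  [the left bank: the knight | the right bank: the archer, the bard, the cleric, the goblin, the paladin, the troll]
10. Boatman goes back to the left bank with the goblin.  [the left bank: the goblin, the knight | the right bank: the archer, the bard, the cleric, the paladin, the troll]
11. Boatman goes to the right bank with the goblin and the knight.  [the left bank: — | the right bank: the archer, the bard, the cleric, the goblin, the knight, the paladin, the troll]

11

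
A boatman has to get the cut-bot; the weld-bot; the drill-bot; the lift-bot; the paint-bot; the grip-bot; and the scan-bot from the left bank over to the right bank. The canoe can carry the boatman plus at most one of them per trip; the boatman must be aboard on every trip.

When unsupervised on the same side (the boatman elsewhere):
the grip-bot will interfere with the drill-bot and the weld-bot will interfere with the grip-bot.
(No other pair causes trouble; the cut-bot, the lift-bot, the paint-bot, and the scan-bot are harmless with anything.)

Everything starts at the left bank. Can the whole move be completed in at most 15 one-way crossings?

Yes

Yes — this plan uses 15 crossings (≤ 15):
1. Boatman goes to the right bank with the grip-bot.
2. Boatman goes back to the left bank alone.
3. Boatman goes to the right bank with the cut-bot.
4. Boatman goes back to the left bank alone.
5. Boatman goes to the right bank with the weld-bot.
6. Boatman goes back to the left bank with the grip-bot.
7. Boatman goes to the right bank with the drill-bot.
8. Boatman goes back to the left bank alone.
9. Boatman goes to the right bank with the lift-bot.
10. Boatman goes back to the left bank alone.
11. Boatman goes to the right bank with the paint-bot.
12. Boatman goes back to the left bank alone.
13. Boatman goes to the right bank with the scan-bot.
14. Boatman goes back to the left bank alone.
15. Boatman goes to the right bank with the grip-bot.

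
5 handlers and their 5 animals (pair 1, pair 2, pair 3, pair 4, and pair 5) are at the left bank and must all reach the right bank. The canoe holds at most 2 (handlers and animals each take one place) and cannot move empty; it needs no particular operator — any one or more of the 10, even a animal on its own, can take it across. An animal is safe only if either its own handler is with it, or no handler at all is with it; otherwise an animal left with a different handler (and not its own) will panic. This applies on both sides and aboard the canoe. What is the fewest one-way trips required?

Following every safe sequence of crossings from the start, the most of the 10 that can be at the right bank as the canoe arrives there on crossings 1, 3, 5, 7 is 2, 3, 4, 5 respectively; the best ever achieved is 5 of 10.
From crossing 9 on, no configuration arises that was not already reachable earlier: only 82 distinct safe configurations (who is on which side, and where the canoe is) can ever be reached, none of them has everyone across, and every continuation just revisits them. So no valid plan exists.

impossible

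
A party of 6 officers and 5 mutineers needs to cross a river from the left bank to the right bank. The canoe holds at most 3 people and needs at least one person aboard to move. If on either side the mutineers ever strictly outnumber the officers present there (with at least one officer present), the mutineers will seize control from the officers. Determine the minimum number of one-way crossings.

Counting alone: each trip to the right bank takes at most 3 across and each return brings at least 1 back, so after t trips out (and t−1 returns) at most 3t − (t−1) of the 11 are across; that first reaches 11 at t = 5, so at least 9 crossings are needed.
The plan below uses exactly 9 crossings, so it is optimal:
1. 3 mutineers → the right bank.  (the left bank: 6O 2M; the right bank: 0O 3M)
2. 1 mutineer ← the left bank.  (the left bank: 6O 3M; the right bank: 0O 2M)
3. 3 officers → the right bank.  (the left bank: 3O 3M; the right bank: 3O 2M)
4. 1 officer ← the left bank.  (the left bank: 4O 3M; the right bank: 2O 2M)
5. 2 officers and 1 mutineer → the right bank.  (the left bank: 2O 2M; the right bank: 4O 3M)
6. 1 officer ← the left bank.  (the left bank: 3O 2M; the right bank: 3O 3M)
7. 2 officers and 1 mutineer → the right bank.  (the left bank: 1O 1M; the right bank: 5O 4M)
8. 1 officer ← the left bank.  (the left bank: 2O 1M; the right bank: 4O 4M)
9. 2 officers and 1 mutineer → the right bank.  (the left bank: 0O 0M; the right bank: 6O 5M)

9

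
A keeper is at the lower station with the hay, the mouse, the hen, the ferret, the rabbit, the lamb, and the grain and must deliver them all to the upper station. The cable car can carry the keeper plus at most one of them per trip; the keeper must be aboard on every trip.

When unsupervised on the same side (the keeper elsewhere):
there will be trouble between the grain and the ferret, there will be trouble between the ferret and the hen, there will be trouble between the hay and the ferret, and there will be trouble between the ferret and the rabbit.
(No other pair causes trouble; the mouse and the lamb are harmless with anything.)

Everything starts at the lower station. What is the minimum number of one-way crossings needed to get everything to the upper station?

Following every safe sequence of crossings from the start, the most of the 7 that can be at the upper station as the cable car arrives there on crossings 1, 3, 5, 7 is 1, 2, 3, 4 respectively; the best ever achieved is 4 of 7.
From crossing 9 on, no configuration arises that was not already reachable earlier: only 44 distinct safe configurations (who is on which side, and where the cable car is) can ever be reached, none of them has everyone across, and every continuation just revisits them. So no valid plan exists.

impossible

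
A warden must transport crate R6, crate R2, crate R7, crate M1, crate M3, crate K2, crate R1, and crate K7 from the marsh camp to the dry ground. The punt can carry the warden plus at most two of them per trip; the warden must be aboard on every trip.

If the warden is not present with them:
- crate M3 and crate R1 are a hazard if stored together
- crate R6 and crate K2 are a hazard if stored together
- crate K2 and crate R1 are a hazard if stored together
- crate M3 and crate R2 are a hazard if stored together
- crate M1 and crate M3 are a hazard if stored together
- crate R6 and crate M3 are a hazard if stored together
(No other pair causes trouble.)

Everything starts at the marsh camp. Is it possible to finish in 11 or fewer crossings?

Yes — this plan uses 9 crossings (≤ 11):
1. Warden goes to the dry ground with crate K2 and crate M3.  [the marsh camp: crate K7, crate M1, crate R1, crate R2, crate R6, crate R7 | the dry ground: crate K2, crate M3]
2. Warden goes back to the marsh camp alone.  [the marsh camp: crate K7, crate M1, crate R1, crate R2, crate R6, crate R7 | the dry ground: crate K2, crate M3]
3. Warden goes to the dry ground with crate R2 and crate R6.  [the marsh camp: crate K7, crate M1, crate R1, crate R7 | the dry ground: crate K2, crate M3, crate R2, crate R6]
4. Warden goes back to the marsh camp with crate K2 and crate M3.  [the marsh camp: crate K2, crate K7, crate M1, crate M3, crate R1, crate R7 | the dry ground: crate R2, crate R6]
5. Warden goes to the dry ground with crate M1 and crate R1.  [the marsh camp: crate K2, crate K7, crate M3, crate R7 | the dry ground: crate M1, crate R1, crate R2, crate R6]
6. Warden goes back to the marsh camp alone.  [the marsh camp: crate K2, crate K7, crate M3, crate R7 | the dry ground: crate M1, crate R1, crate R2, crate R6]
7. Warden goes to the dry ground with crate K7 and crate R7.  [the marsh camp: crate K2, crate M3 | the dry ground: crate K7, crate M1, crate R1, crate R2, crate R6, crate R7]
8. Warden goes back to the marsh camp alone.  [the marsh camp: crate K2, crate M3 | the dry ground: crate K7, crate M1, crate R1, crate R2, crate R6, crate R7]
9. Warden goes to the dry ground with crate K2 and crate M3.  [the marsh camp: — | the dry ground: crate K2, crate K7, crate M1, crate M3, crate R1, crate R2, crate R6, crate R7]

Yes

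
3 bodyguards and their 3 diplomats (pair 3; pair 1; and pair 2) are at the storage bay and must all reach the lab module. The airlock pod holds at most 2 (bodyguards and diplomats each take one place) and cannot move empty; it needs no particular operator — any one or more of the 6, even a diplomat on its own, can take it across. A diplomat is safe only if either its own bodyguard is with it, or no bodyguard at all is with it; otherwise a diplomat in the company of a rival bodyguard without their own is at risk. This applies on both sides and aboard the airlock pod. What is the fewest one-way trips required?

Counting alone: each trip to the lab module takes at most 2 across and each return brings at least 1 back, so after t trips out (and t−1 returns) at most 2t − (t−1) of the 6 are across; that first reaches 6 at t = 5, so at least 9 crossings are needed.
The safety rule pushes this higher. Following every safe sequence of crossings, the most of the 6 that can be at the lab module as the airlock pod arrives there on crossing 9 is 5 — never all 6.
So no plan with fewer than 11 crossings exists, and this one achieves 11:
1. bodyguard 3 and diplomat 3 cross → the lab module.
2. bodyguard 3 crosses ← the storage bay.
3. diplomat 1 and diplomat 2 cross → the lab module.
4. diplomat 3 crosses ← the storage bay.
5. bodyguard 1 and bodyguard 2 cross → the lab module.
6. bodyguard 1 and diplomat 1 cross ← the storage bay.
7. bodyguard 1 and bodyguard 3 cross → the lab module.
8. diplomat 2 crosses ← the storage bay.
9. diplomat 1 and diplomat 3 cross → the lab module.
10. bodyguard 2 crosses ← the storage bay.
11. bodyguard 2 and diplomat 2 cross → the lab module.

11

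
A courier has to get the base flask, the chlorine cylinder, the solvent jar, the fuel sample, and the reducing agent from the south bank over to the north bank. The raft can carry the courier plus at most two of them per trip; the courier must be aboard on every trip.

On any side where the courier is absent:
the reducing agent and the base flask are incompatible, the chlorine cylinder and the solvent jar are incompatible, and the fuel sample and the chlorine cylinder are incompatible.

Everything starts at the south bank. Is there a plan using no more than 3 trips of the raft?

No

Counting alone: the courier can take at most 2 across per trip to the north bank, so moving all 5 needs at least 3 loaded trips out, with a return between consecutive ones — at least 5 crossings.
Since 3 < 5, 3 crossings cannot be enough. (The shortest complete plan in fact takes 5:)
1. Courier goes to the north bank with the base flask and the chlorine cylinder.
2. Courier goes back to the south bank alone.
3. Courier goes to the north bank with the fuel sample and the solvent jar.
4. Courier goes back to the south bank with the chlorine cylinder.
5. Courier goes to the north bank with the chlorine cylinder and the reducing agent.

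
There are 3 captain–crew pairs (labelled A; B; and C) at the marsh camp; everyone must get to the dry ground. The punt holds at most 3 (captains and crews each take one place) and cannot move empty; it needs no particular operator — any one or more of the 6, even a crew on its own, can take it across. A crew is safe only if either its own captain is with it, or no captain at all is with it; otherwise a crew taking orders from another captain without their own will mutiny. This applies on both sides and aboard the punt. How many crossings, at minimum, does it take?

5

Counting alone: each trip to the dry ground takes at most 3 across and each return brings at least 1 back, so after t trips out (and t−1 returns) at most 3t − (t−1) of the 6 are across; that first reaches 6 at t = 3, so at least 5 crossings are needed.
The plan below uses exactly 5 crossings, so it is optimal:
1. captain A and crew A cross → the dry ground.
2. captain A crosses ← the marsh camp.
3. captain A, captain B, and captain C cross → the dry ground.
4. crew A crosses ← the marsh camp.
5. crew A, crew B, and crew C cross → the dry ground.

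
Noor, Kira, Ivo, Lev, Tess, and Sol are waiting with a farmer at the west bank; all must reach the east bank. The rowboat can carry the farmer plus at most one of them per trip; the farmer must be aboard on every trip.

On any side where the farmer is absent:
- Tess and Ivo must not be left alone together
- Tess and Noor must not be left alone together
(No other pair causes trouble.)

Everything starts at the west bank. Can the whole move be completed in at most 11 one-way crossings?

No

Counting alone: the farmer can take at most 1 across per trip to the east bank, so moving all 6 needs at least 6 loaded trips out, with a return between consecutive ones — at least 11 crossings.
The safety rule pushes this higher. Following every safe sequence of crossings, the most of the 6 that can be at the east bank as the rowboat arrives there on crossing 11 is 5 — never all 6.
So the move cannot be finished within 11 crossings. (The shortest complete plan takes 13:)
1. Farmer goes to the east bank with Tess.
2. Farmer goes back to the west bank alone.
3. Farmer goes to the east bank with Noor.
4. Farmer goes back to the west bank with Tess.
5. Farmer goes to the east bank with Ivo.
6. Farmer goes back to the west bank alone.
7. Farmer goes to the east bank with Kira.
8. Farmer goes back to the west bank alone.
9. Farmer goes to the east bank with Lev.
10. Farmer goes back to the west bank alone.
11. Farmer goes to the east bank with Sol.
12. Farmer goes back to the west bank alone.
13. Farmer goes to the east bank with Tess.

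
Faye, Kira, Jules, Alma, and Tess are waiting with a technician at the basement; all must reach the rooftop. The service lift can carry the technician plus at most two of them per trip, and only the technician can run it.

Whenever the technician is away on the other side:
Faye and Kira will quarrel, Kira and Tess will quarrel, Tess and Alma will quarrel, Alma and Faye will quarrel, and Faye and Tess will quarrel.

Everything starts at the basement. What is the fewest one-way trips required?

7

Counting alone: the technician can take at most 2 across per trip to the rooftop, so moving all 5 needs at least 3 loaded trips out, with a return between consecutive ones — at least 5 crossings.
The safety rule pushes this higher. Following every safe sequence of crossings, the most of the 5 that can be at the rooftop as the service lift arrives there on crossing 5 is 4 — never all 5.
So no plan with fewer than 7 crossings exists, and this one achieves 7:
1. Technician goes to the rooftop with Faye and Tess.
2. Technician goes back to the basement with Faye.
3. Technician goes to the rooftop with Faye and Jules.
4. Technician goes back to the basement with Faye.
5. Technician goes to the rooftop with Alma and Kira.
6. Technician goes back to the basement with Tess.
7. Technician goes to the rooftop with Faye and Tess.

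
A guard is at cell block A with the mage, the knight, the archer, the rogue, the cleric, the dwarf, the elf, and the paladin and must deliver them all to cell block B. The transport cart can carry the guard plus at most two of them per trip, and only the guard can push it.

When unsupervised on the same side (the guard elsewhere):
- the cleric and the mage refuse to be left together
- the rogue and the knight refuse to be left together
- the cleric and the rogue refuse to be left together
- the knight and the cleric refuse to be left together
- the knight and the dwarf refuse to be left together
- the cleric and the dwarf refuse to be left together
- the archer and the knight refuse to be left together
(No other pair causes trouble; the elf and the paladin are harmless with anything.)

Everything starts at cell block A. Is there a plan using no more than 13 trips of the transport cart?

Yes — this plan uses 13 crossings (≤ 13):
1. Guard goes to cell block B with the cleric and the knight.  [cell block A: the archer, the dwarf, the elf, the mage, the paladin, the rogue | cell block B: the cleric, the knight]
2. Guard goes back to cell block A with the knight.  [cell block A: the archer, the dwarf, the elf, the knight, the mage, the paladin, the rogue | cell block B: the cleric]
3. Guard goes to cell block B with the knight and the mage.  [cell block A: the archer, the dwarf, the elf, the paladin, the rogue | cell block B: the cleric, the knight, the mage]
4. Guard goes back to cell block A with the cleric.  [cell block A: the archer, the cleric, the dwarf, the elf, the paladin, the rogue | cell block B: the knight, the mage]
5. Guard goes to cell block B with the dwarf and the rogue.  [cell block A: the archer, the cleric, the elf, the paladin | cell block B: the dwarf, the knight, the mage, the rogue]
6. Guard goes back to cell block A with the knight.  [cell block A: the archer, the cleric, the elf, the knight, the paladin | cell block B: the dwarf, the mage, the rogue]
7. Guard goes to cell block B with the archer and the knight.  [cell block A: the cleric, the elf, the paladin | cell block B: the archer, the dwarf, the knight, the mage, the rogue]
8. Guard goes back to cell block A with the knight.  [cell block A: the cleric, the elf, the knight, the paladin | cell block B: the archer, the dwarf, the mage, the rogue]
9. Guard goes to cell block B with the elf and the knight.  [cell block A: the cleric, the paladin | cell block B: the archer, the dwarf, the elf, the knight, the mage, the rogue]
10. Guard goes back to cell block A with the knight.  [cell block A: the cleric, the knight, the paladin | cell block B: the archer, the dwarf, the elf, the mage, the rogue]
11. Guard goes to cell block B with the knight and the paladin.  [cell block A: the cleric | cell block B: the archer, the dwarf, the elf, the knight, the mage, the paladin, the rogue]
12. Guard goes back to cell block A with the knight.  [cell block A: the cleric, the knight | cell block B: the archer, the dwarf, the elf, the mage, the paladin, the rogue]
13. Guard goes to cell block B with the cleric and the knight.  [cell block A: — | cell block B: the archer, the cleric, the dwarf, the elf, the knight, the mage, the paladin, the rogue]

Yes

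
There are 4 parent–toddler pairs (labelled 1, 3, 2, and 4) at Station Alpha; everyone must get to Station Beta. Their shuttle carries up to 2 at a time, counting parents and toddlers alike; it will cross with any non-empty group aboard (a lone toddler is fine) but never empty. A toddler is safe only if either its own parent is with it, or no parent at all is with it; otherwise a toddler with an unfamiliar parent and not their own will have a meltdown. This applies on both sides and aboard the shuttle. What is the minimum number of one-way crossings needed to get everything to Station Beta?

impossible

Following every safe sequence of crossings from the start, the most of the 8 that can be at Station Beta as the shuttle arrives there on crossings 1, 3, 5 is 2, 3, 4 respectively; the best ever achieved is 4 of 8.
From crossing 7 on, no configuration arises that was not already reachable earlier: only 44 distinct safe configurations (who is on which side, and where the shuttle is) can ever be reached, none of them has everyone across, and every continuation just revisits them. So no valid plan exists.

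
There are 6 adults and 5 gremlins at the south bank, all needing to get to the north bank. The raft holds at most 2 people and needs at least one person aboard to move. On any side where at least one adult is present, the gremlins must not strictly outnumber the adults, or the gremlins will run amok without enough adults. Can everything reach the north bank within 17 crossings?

No

Counting alone: each trip to the north bank takes at most 2 across and each return brings at least 1 back, so after t trips out (and t−1 returns) at most 2t − (t−1) of the 11 are across; that first reaches 11 at t = 10, so at least 19 crossings are needed.
Since 17 < 19, 17 crossings cannot be enough. (The shortest complete plan in fact takes 19:)
1. 2 gremlins → the north bank.  (the south bank: 6A 3G; the north bank: 0A 2G)
2. 1 gremlin ← the south bank.  (the south bank: 6A 4G; the north bank: 0A 1G)
3. 2 gremlins → the north bank.  (the south bank: 6A 2G; the north bank: 0A 3G)
4. 1 gremlin ← the south bank.  (the south bank: 6A 3G; the north bank: 0A 2G)
5. 2 adults → the north bank.  (the south bank: 4A 3G; the north bank: 2A 2G)
6. 1 gremlin ← the south bank.  (the south bank: 4A 4G; the north bank: 2A 1G)
7. 1 adult and 1 gremlin → the north bank.  (the south bank: 3A 3G; the north bank: 3A 2G)
8. 1 adult ← the south bank.  (the south bank: 4A 3G; the north bank: 2A 2G)
9. 1 adult and 1 gremlin → the north bank.  (the south bank: 3A 2G; the north bank: 3A 3G)
10. 1 gremlin ← the south bank.  (the south bank: 3A 3G; the north bank: 3A 2G)
11. 1 adult and 1 gremlin → the north bank.  (the south bank: 2A 2G; the north bank: 4A 3G)
12. 1 adult ← the south bank.  (the south bank: 3A 2G; the north bank: 3A 3G)
13. 1 adult and 1 gremlin → the north bank.  (the south bank: 2A 1G; the north bank: 4A 4G)
14. 1 gremlin ← the south bank.  (the south bank: 2A 2G; the north bank: 4A 3G)
15. 1 adult and 1 gremlin → the north bank.  (the south bank: 1A 1G; the north bank: 5A 4G)
16. 1 adult ← the south bank.  (the south bank: 2A 1G; the north bank: 4A 4G)
17. 1 adult and 1 gremlin → the north bank.  (the south bank: 1A 0G; the north bank: 5A 5G)
18. 1 gremlin ← the south bank.  (the south bank: 1A 1G; the north bank: 5A 4G)
19. 1 adult and 1 gremlin → the north bank.  (the south bank: 0A 0G; the north bank: 6A 5G)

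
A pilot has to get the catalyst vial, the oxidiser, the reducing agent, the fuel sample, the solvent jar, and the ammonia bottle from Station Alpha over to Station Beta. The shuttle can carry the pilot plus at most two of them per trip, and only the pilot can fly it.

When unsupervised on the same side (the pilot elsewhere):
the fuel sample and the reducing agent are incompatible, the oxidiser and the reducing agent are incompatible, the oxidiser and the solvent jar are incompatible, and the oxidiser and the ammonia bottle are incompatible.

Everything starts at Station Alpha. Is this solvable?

Yes

1. Pilot goes to Station Beta with the oxidiser and the reducing agent.
2. Pilot goes back to Station Alpha with the oxidiser.
3. Pilot goes to Station Beta with the catalyst vial and the oxidiser.
4. Pilot goes back to Station Alpha with the oxidiser.
5. Pilot goes to Station Beta with the ammonia bottle and the solvent jar.
6. Pilot goes back to Station Alpha alone.
7. Pilot goes to Station Beta with the fuel sample and the oxidiser.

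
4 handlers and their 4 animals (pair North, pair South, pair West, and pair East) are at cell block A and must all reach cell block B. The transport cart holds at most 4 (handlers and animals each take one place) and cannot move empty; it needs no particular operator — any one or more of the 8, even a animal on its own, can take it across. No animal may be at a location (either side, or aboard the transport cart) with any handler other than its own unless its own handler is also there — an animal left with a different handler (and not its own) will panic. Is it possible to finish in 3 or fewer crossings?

Counting alone: each trip to cell block B takes at most 4 across and each return brings at least 1 back, so after t trips out (and t−1 returns) at most 4t − (t−1) of the 8 are across; that first reaches 8 at t = 3, so at least 5 crossings are needed.
Since 3 < 5, 3 crossings cannot be enough. (The shortest complete plan in fact takes 5:)
1. animal North and handler North cross → cell block B.
2. handler North crosses ← cell block A.
3. handler East, handler North, handler South, and handler West cross → cell block B.
4. animal North crosses ← cell block A.
5. animal East, animal North, animal South, and animal West cross → cell block B.

No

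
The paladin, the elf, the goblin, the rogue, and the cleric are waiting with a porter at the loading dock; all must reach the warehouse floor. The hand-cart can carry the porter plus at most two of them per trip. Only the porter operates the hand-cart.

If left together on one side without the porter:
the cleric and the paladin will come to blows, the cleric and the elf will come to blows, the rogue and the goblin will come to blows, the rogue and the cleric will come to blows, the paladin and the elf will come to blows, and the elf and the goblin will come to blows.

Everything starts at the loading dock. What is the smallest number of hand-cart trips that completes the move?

impossible

Whatever the first load, the items left behind include a forbidden pair without the porter. No opening move is safe, so no plan exists.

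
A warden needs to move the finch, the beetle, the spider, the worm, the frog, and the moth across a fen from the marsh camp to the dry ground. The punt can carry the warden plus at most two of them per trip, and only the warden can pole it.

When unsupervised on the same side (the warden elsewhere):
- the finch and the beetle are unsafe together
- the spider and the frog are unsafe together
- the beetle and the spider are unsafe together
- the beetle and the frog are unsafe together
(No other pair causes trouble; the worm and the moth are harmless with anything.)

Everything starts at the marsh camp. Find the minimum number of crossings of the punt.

Counting alone: the warden can take at most 2 across per trip to the dry ground, so moving all 6 needs at least 3 loaded trips out, with a return between consecutive ones — at least 5 crossings.
The safety rule pushes this higher. Following every safe sequence of crossings, the most of the 6 that can be at the dry ground as the punt arrives there on crossings 5, 7 is 4, 5 respectively — never all 6.
So no plan with fewer than 9 crossings exists, and this one achieves 9:
1. Warden goes to the dry ground with the beetle and the spider.
2. Warden goes back to the marsh camp with the beetle.
3. Warden goes to the dry ground with the beetle and the finch.
4. Warden goes back to the marsh camp with the beetle.
5. Warden goes to the dry ground with the beetle and the worm.
6. Warden goes back to the marsh camp with the beetle.
7. Warden goes to the dry ground with the beetle and the moth.
8. Warden goes back to the marsh camp with the beetle.
9. Warden goes to the dry ground with the beetle and the frog.

9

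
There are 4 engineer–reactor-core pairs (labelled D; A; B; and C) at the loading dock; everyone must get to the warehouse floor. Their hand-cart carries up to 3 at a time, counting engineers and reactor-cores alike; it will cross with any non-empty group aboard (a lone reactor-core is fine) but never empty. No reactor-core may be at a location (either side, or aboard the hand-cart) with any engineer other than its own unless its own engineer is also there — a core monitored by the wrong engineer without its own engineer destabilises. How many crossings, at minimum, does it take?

9

Counting alone: each trip to the warehouse floor takes at most 3 across and each return brings at least 1 back, so after t trips out (and t−1 returns) at most 3t − (t−1) of the 8 are across; that first reaches 8 at t = 4, so at least 7 crossings are needed.
The safety rule pushes this higher. Following every safe sequence of crossings, the most of the 8 that can be at the warehouse floor as the hand-cart arrives there on crossing 7 is 7 — never all 8.
So no plan with fewer than 9 crossings exists, and this one achieves 9:
1. engineer D and reactor-core D cross → the warehouse floor.
2. engineer D crosses ← the loading dock.
3. engineer A, engineer D, and reactor-core A cross → the warehouse floor.
4. engineer D and reactor-core D cross ← the loading dock.
5. engineer B, engineer C, and engineer D cross → the warehouse floor.
6. reactor-core A crosses ← the loading dock.
7. reactor-core A and reactor-core D cross → the warehouse floor.
8. reactor-core D crosses ← the loading dock.
9. reactor-core B, reactor-core C, and reactor-core D cross → the warehouse floor.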